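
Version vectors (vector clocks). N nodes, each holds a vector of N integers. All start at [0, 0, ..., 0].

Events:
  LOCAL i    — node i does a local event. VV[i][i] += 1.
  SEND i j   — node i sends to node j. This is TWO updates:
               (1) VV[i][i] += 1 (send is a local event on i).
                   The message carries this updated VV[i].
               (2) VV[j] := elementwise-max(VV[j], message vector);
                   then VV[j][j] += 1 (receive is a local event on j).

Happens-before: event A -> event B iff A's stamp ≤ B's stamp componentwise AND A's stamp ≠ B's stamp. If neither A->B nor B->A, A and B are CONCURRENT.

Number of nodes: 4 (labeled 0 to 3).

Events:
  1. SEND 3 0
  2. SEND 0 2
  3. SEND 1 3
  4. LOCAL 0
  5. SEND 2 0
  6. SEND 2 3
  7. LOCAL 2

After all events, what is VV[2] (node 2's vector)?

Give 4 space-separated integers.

Initial: VV[0]=[0, 0, 0, 0]
Initial: VV[1]=[0, 0, 0, 0]
Initial: VV[2]=[0, 0, 0, 0]
Initial: VV[3]=[0, 0, 0, 0]
Event 1: SEND 3->0: VV[3][3]++ -> VV[3]=[0, 0, 0, 1], msg_vec=[0, 0, 0, 1]; VV[0]=max(VV[0],msg_vec) then VV[0][0]++ -> VV[0]=[1, 0, 0, 1]
Event 2: SEND 0->2: VV[0][0]++ -> VV[0]=[2, 0, 0, 1], msg_vec=[2, 0, 0, 1]; VV[2]=max(VV[2],msg_vec) then VV[2][2]++ -> VV[2]=[2, 0, 1, 1]
Event 3: SEND 1->3: VV[1][1]++ -> VV[1]=[0, 1, 0, 0], msg_vec=[0, 1, 0, 0]; VV[3]=max(VV[3],msg_vec) then VV[3][3]++ -> VV[3]=[0, 1, 0, 2]
Event 4: LOCAL 0: VV[0][0]++ -> VV[0]=[3, 0, 0, 1]
Event 5: SEND 2->0: VV[2][2]++ -> VV[2]=[2, 0, 2, 1], msg_vec=[2, 0, 2, 1]; VV[0]=max(VV[0],msg_vec) then VV[0][0]++ -> VV[0]=[4, 0, 2, 1]
Event 6: SEND 2->3: VV[2][2]++ -> VV[2]=[2, 0, 3, 1], msg_vec=[2, 0, 3, 1]; VV[3]=max(VV[3],msg_vec) then VV[3][3]++ -> VV[3]=[2, 1, 3, 3]
Event 7: LOCAL 2: VV[2][2]++ -> VV[2]=[2, 0, 4, 1]
Final vectors: VV[0]=[4, 0, 2, 1]; VV[1]=[0, 1, 0, 0]; VV[2]=[2, 0, 4, 1]; VV[3]=[2, 1, 3, 3]

Answer: 2 0 4 1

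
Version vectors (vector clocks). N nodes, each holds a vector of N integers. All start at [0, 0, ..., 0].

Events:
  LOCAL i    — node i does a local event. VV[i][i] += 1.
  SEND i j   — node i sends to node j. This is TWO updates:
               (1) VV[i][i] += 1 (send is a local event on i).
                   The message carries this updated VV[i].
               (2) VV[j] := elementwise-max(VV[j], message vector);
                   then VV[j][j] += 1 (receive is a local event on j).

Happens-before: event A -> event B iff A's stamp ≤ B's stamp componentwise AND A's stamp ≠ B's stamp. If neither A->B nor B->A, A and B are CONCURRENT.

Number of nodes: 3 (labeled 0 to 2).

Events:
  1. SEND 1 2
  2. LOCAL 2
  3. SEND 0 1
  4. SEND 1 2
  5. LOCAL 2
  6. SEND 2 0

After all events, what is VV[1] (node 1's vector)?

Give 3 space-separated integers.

Initial: VV[0]=[0, 0, 0]
Initial: VV[1]=[0, 0, 0]
Initial: VV[2]=[0, 0, 0]
Event 1: SEND 1->2: VV[1][1]++ -> VV[1]=[0, 1, 0], msg_vec=[0, 1, 0]; VV[2]=max(VV[2],msg_vec) then VV[2][2]++ -> VV[2]=[0, 1, 1]
Event 2: LOCAL 2: VV[2][2]++ -> VV[2]=[0, 1, 2]
Event 3: SEND 0->1: VV[0][0]++ -> VV[0]=[1, 0, 0], msg_vec=[1, 0, 0]; VV[1]=max(VV[1],msg_vec) then VV[1][1]++ -> VV[1]=[1, 2, 0]
Event 4: SEND 1->2: VV[1][1]++ -> VV[1]=[1, 3, 0], msg_vec=[1, 3, 0]; VV[2]=max(VV[2],msg_vec) then VV[2][2]++ -> VV[2]=[1, 3, 3]
Event 5: LOCAL 2: VV[2][2]++ -> VV[2]=[1, 3, 4]
Event 6: SEND 2->0: VV[2][2]++ -> VV[2]=[1, 3, 5], msg_vec=[1, 3, 5]; VV[0]=max(VV[0],msg_vec) then VV[0][0]++ -> VV[0]=[2, 3, 5]
Final vectors: VV[0]=[2, 3, 5]; VV[1]=[1, 3, 0]; VV[2]=[1, 3, 5]

Answer: 1 3 0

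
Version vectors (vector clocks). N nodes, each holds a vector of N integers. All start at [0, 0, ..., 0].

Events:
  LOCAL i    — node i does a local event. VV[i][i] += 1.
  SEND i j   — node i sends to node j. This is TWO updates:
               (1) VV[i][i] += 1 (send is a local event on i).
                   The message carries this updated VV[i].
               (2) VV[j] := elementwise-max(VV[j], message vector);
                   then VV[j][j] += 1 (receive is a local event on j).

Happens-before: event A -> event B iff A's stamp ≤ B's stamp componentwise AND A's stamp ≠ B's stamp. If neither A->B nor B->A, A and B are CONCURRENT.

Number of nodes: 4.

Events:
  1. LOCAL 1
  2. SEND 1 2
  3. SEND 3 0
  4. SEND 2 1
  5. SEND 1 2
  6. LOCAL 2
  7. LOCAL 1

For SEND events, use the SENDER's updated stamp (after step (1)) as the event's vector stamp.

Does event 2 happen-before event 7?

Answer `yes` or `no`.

Answer: yes

Derivation:
Initial: VV[0]=[0, 0, 0, 0]
Initial: VV[1]=[0, 0, 0, 0]
Initial: VV[2]=[0, 0, 0, 0]
Initial: VV[3]=[0, 0, 0, 0]
Event 1: LOCAL 1: VV[1][1]++ -> VV[1]=[0, 1, 0, 0]
Event 2: SEND 1->2: VV[1][1]++ -> VV[1]=[0, 2, 0, 0], msg_vec=[0, 2, 0, 0]; VV[2]=max(VV[2],msg_vec) then VV[2][2]++ -> VV[2]=[0, 2, 1, 0]
Event 3: SEND 3->0: VV[3][3]++ -> VV[3]=[0, 0, 0, 1], msg_vec=[0, 0, 0, 1]; VV[0]=max(VV[0],msg_vec) then VV[0][0]++ -> VV[0]=[1, 0, 0, 1]
Event 4: SEND 2->1: VV[2][2]++ -> VV[2]=[0, 2, 2, 0], msg_vec=[0, 2, 2, 0]; VV[1]=max(VV[1],msg_vec) then VV[1][1]++ -> VV[1]=[0, 3, 2, 0]
Event 5: SEND 1->2: VV[1][1]++ -> VV[1]=[0, 4, 2, 0], msg_vec=[0, 4, 2, 0]; VV[2]=max(VV[2],msg_vec) then VV[2][2]++ -> VV[2]=[0, 4, 3, 0]
Event 6: LOCAL 2: VV[2][2]++ -> VV[2]=[0, 4, 4, 0]
Event 7: LOCAL 1: VV[1][1]++ -> VV[1]=[0, 5, 2, 0]
Event 2 stamp: [0, 2, 0, 0]
Event 7 stamp: [0, 5, 2, 0]
[0, 2, 0, 0] <= [0, 5, 2, 0]? True. Equal? False. Happens-before: True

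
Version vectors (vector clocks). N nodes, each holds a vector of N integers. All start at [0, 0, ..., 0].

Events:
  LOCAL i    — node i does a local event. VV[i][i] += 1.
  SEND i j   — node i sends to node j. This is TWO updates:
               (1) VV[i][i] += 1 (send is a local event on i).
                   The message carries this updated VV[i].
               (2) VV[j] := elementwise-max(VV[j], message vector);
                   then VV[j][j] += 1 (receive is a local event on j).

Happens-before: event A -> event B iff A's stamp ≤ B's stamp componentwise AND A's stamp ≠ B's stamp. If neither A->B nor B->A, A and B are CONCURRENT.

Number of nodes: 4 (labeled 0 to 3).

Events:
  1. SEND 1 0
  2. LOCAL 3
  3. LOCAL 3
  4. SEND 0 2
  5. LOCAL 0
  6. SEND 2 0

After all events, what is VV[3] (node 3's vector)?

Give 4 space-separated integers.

Answer: 0 0 0 2

Derivation:
Initial: VV[0]=[0, 0, 0, 0]
Initial: VV[1]=[0, 0, 0, 0]
Initial: VV[2]=[0, 0, 0, 0]
Initial: VV[3]=[0, 0, 0, 0]
Event 1: SEND 1->0: VV[1][1]++ -> VV[1]=[0, 1, 0, 0], msg_vec=[0, 1, 0, 0]; VV[0]=max(VV[0],msg_vec) then VV[0][0]++ -> VV[0]=[1, 1, 0, 0]
Event 2: LOCAL 3: VV[3][3]++ -> VV[3]=[0, 0, 0, 1]
Event 3: LOCAL 3: VV[3][3]++ -> VV[3]=[0, 0, 0, 2]
Event 4: SEND 0->2: VV[0][0]++ -> VV[0]=[2, 1, 0, 0], msg_vec=[2, 1, 0, 0]; VV[2]=max(VV[2],msg_vec) then VV[2][2]++ -> VV[2]=[2, 1, 1, 0]
Event 5: LOCAL 0: VV[0][0]++ -> VV[0]=[3, 1, 0, 0]
Event 6: SEND 2->0: VV[2][2]++ -> VV[2]=[2, 1, 2, 0], msg_vec=[2, 1, 2, 0]; VV[0]=max(VV[0],msg_vec) then VV[0][0]++ -> VV[0]=[4, 1, 2, 0]
Final vectors: VV[0]=[4, 1, 2, 0]; VV[1]=[0, 1, 0, 0]; VV[2]=[2, 1, 2, 0]; VV[3]=[0, 0, 0, 2]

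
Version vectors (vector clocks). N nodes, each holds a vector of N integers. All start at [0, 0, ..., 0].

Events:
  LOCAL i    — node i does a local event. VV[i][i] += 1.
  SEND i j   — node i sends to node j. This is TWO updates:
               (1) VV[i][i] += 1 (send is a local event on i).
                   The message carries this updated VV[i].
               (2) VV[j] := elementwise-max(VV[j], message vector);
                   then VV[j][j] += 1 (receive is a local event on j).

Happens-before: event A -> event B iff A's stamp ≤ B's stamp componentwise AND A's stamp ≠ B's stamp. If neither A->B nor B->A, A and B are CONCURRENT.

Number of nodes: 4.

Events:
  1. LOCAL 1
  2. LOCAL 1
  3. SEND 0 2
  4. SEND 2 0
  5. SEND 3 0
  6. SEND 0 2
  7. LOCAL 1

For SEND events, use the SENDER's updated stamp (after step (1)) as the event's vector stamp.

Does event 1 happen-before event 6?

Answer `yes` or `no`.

Initial: VV[0]=[0, 0, 0, 0]
Initial: VV[1]=[0, 0, 0, 0]
Initial: VV[2]=[0, 0, 0, 0]
Initial: VV[3]=[0, 0, 0, 0]
Event 1: LOCAL 1: VV[1][1]++ -> VV[1]=[0, 1, 0, 0]
Event 2: LOCAL 1: VV[1][1]++ -> VV[1]=[0, 2, 0, 0]
Event 3: SEND 0->2: VV[0][0]++ -> VV[0]=[1, 0, 0, 0], msg_vec=[1, 0, 0, 0]; VV[2]=max(VV[2],msg_vec) then VV[2][2]++ -> VV[2]=[1, 0, 1, 0]
Event 4: SEND 2->0: VV[2][2]++ -> VV[2]=[1, 0, 2, 0], msg_vec=[1, 0, 2, 0]; VV[0]=max(VV[0],msg_vec) then VV[0][0]++ -> VV[0]=[2, 0, 2, 0]
Event 5: SEND 3->0: VV[3][3]++ -> VV[3]=[0, 0, 0, 1], msg_vec=[0, 0, 0, 1]; VV[0]=max(VV[0],msg_vec) then VV[0][0]++ -> VV[0]=[3, 0, 2, 1]
Event 6: SEND 0->2: VV[0][0]++ -> VV[0]=[4, 0, 2, 1], msg_vec=[4, 0, 2, 1]; VV[2]=max(VV[2],msg_vec) then VV[2][2]++ -> VV[2]=[4, 0, 3, 1]
Event 7: LOCAL 1: VV[1][1]++ -> VV[1]=[0, 3, 0, 0]
Event 1 stamp: [0, 1, 0, 0]
Event 6 stamp: [4, 0, 2, 1]
[0, 1, 0, 0] <= [4, 0, 2, 1]? False. Equal? False. Happens-before: False

Answer: no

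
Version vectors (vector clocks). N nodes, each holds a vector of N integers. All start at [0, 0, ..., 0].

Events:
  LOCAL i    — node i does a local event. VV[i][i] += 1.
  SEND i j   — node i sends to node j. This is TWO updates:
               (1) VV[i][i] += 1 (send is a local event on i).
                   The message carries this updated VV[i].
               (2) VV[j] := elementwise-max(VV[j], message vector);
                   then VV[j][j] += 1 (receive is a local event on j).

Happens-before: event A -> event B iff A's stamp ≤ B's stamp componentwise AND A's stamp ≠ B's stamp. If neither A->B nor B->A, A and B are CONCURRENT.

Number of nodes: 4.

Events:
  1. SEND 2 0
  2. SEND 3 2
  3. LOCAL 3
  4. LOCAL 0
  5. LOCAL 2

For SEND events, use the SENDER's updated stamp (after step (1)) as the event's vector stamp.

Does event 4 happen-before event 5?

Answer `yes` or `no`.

Answer: no

Derivation:
Initial: VV[0]=[0, 0, 0, 0]
Initial: VV[1]=[0, 0, 0, 0]
Initial: VV[2]=[0, 0, 0, 0]
Initial: VV[3]=[0, 0, 0, 0]
Event 1: SEND 2->0: VV[2][2]++ -> VV[2]=[0, 0, 1, 0], msg_vec=[0, 0, 1, 0]; VV[0]=max(VV[0],msg_vec) then VV[0][0]++ -> VV[0]=[1, 0, 1, 0]
Event 2: SEND 3->2: VV[3][3]++ -> VV[3]=[0, 0, 0, 1], msg_vec=[0, 0, 0, 1]; VV[2]=max(VV[2],msg_vec) then VV[2][2]++ -> VV[2]=[0, 0, 2, 1]
Event 3: LOCAL 3: VV[3][3]++ -> VV[3]=[0, 0, 0, 2]
Event 4: LOCAL 0: VV[0][0]++ -> VV[0]=[2, 0, 1, 0]
Event 5: LOCAL 2: VV[2][2]++ -> VV[2]=[0, 0, 3, 1]
Event 4 stamp: [2, 0, 1, 0]
Event 5 stamp: [0, 0, 3, 1]
[2, 0, 1, 0] <= [0, 0, 3, 1]? False. Equal? False. Happens-before: False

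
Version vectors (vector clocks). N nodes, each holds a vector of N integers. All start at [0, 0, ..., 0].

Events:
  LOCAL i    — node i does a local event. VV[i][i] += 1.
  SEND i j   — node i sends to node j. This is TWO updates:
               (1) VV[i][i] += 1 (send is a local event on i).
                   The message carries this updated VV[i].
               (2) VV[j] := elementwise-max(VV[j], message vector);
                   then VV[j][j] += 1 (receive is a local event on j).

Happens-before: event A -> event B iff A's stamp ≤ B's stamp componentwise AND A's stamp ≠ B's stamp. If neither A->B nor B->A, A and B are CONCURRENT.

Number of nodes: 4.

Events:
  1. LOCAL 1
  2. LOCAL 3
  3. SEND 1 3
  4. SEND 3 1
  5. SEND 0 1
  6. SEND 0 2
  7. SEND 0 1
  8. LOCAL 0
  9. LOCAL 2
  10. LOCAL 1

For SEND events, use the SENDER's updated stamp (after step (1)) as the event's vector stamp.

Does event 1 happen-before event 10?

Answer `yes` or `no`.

Answer: yes

Derivation:
Initial: VV[0]=[0, 0, 0, 0]
Initial: VV[1]=[0, 0, 0, 0]
Initial: VV[2]=[0, 0, 0, 0]
Initial: VV[3]=[0, 0, 0, 0]
Event 1: LOCAL 1: VV[1][1]++ -> VV[1]=[0, 1, 0, 0]
Event 2: LOCAL 3: VV[3][3]++ -> VV[3]=[0, 0, 0, 1]
Event 3: SEND 1->3: VV[1][1]++ -> VV[1]=[0, 2, 0, 0], msg_vec=[0, 2, 0, 0]; VV[3]=max(VV[3],msg_vec) then VV[3][3]++ -> VV[3]=[0, 2, 0, 2]
Event 4: SEND 3->1: VV[3][3]++ -> VV[3]=[0, 2, 0, 3], msg_vec=[0, 2, 0, 3]; VV[1]=max(VV[1],msg_vec) then VV[1][1]++ -> VV[1]=[0, 3, 0, 3]
Event 5: SEND 0->1: VV[0][0]++ -> VV[0]=[1, 0, 0, 0], msg_vec=[1, 0, 0, 0]; VV[1]=max(VV[1],msg_vec) then VV[1][1]++ -> VV[1]=[1, 4, 0, 3]
Event 6: SEND 0->2: VV[0][0]++ -> VV[0]=[2, 0, 0, 0], msg_vec=[2, 0, 0, 0]; VV[2]=max(VV[2],msg_vec) then VV[2][2]++ -> VV[2]=[2, 0, 1, 0]
Event 7: SEND 0->1: VV[0][0]++ -> VV[0]=[3, 0, 0, 0], msg_vec=[3, 0, 0, 0]; VV[1]=max(VV[1],msg_vec) then VV[1][1]++ -> VV[1]=[3, 5, 0, 3]
Event 8: LOCAL 0: VV[0][0]++ -> VV[0]=[4, 0, 0, 0]
Event 9: LOCAL 2: VV[2][2]++ -> VV[2]=[2, 0, 2, 0]
Event 10: LOCAL 1: VV[1][1]++ -> VV[1]=[3, 6, 0, 3]
Event 1 stamp: [0, 1, 0, 0]
Event 10 stamp: [3, 6, 0, 3]
[0, 1, 0, 0] <= [3, 6, 0, 3]? True. Equal? False. Happens-before: True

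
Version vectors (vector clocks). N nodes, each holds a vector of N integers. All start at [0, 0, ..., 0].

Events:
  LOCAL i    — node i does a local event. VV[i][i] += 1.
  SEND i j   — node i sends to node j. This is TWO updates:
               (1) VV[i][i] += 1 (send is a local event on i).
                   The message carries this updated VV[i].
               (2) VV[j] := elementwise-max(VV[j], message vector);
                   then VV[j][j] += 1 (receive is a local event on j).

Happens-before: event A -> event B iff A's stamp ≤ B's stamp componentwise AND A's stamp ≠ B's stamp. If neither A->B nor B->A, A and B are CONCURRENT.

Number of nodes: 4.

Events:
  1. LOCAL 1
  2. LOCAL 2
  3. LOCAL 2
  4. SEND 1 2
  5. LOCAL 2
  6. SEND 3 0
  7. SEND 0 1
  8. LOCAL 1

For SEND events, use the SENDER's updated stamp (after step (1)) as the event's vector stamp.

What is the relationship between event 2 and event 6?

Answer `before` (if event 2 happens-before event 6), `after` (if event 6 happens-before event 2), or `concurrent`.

Initial: VV[0]=[0, 0, 0, 0]
Initial: VV[1]=[0, 0, 0, 0]
Initial: VV[2]=[0, 0, 0, 0]
Initial: VV[3]=[0, 0, 0, 0]
Event 1: LOCAL 1: VV[1][1]++ -> VV[1]=[0, 1, 0, 0]
Event 2: LOCAL 2: VV[2][2]++ -> VV[2]=[0, 0, 1, 0]
Event 3: LOCAL 2: VV[2][2]++ -> VV[2]=[0, 0, 2, 0]
Event 4: SEND 1->2: VV[1][1]++ -> VV[1]=[0, 2, 0, 0], msg_vec=[0, 2, 0, 0]; VV[2]=max(VV[2],msg_vec) then VV[2][2]++ -> VV[2]=[0, 2, 3, 0]
Event 5: LOCAL 2: VV[2][2]++ -> VV[2]=[0, 2, 4, 0]
Event 6: SEND 3->0: VV[3][3]++ -> VV[3]=[0, 0, 0, 1], msg_vec=[0, 0, 0, 1]; VV[0]=max(VV[0],msg_vec) then VV[0][0]++ -> VV[0]=[1, 0, 0, 1]
Event 7: SEND 0->1: VV[0][0]++ -> VV[0]=[2, 0, 0, 1], msg_vec=[2, 0, 0, 1]; VV[1]=max(VV[1],msg_vec) then VV[1][1]++ -> VV[1]=[2, 3, 0, 1]
Event 8: LOCAL 1: VV[1][1]++ -> VV[1]=[2, 4, 0, 1]
Event 2 stamp: [0, 0, 1, 0]
Event 6 stamp: [0, 0, 0, 1]
[0, 0, 1, 0] <= [0, 0, 0, 1]? False
[0, 0, 0, 1] <= [0, 0, 1, 0]? False
Relation: concurrent

Answer: concurrent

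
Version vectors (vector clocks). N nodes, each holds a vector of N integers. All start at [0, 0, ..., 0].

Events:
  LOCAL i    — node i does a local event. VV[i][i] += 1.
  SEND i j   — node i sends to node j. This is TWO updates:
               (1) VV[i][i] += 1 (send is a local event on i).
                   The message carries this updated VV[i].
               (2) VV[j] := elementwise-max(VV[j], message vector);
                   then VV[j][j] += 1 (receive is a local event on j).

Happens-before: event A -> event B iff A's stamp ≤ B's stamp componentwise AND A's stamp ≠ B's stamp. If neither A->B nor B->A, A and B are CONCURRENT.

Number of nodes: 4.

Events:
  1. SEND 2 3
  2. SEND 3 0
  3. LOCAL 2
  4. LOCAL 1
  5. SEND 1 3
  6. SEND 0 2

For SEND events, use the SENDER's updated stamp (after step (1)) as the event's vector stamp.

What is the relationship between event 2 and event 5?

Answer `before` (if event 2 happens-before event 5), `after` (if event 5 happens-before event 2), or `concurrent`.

Initial: VV[0]=[0, 0, 0, 0]
Initial: VV[1]=[0, 0, 0, 0]
Initial: VV[2]=[0, 0, 0, 0]
Initial: VV[3]=[0, 0, 0, 0]
Event 1: SEND 2->3: VV[2][2]++ -> VV[2]=[0, 0, 1, 0], msg_vec=[0, 0, 1, 0]; VV[3]=max(VV[3],msg_vec) then VV[3][3]++ -> VV[3]=[0, 0, 1, 1]
Event 2: SEND 3->0: VV[3][3]++ -> VV[3]=[0, 0, 1, 2], msg_vec=[0, 0, 1, 2]; VV[0]=max(VV[0],msg_vec) then VV[0][0]++ -> VV[0]=[1, 0, 1, 2]
Event 3: LOCAL 2: VV[2][2]++ -> VV[2]=[0, 0, 2, 0]
Event 4: LOCAL 1: VV[1][1]++ -> VV[1]=[0, 1, 0, 0]
Event 5: SEND 1->3: VV[1][1]++ -> VV[1]=[0, 2, 0, 0], msg_vec=[0, 2, 0, 0]; VV[3]=max(VV[3],msg_vec) then VV[3][3]++ -> VV[3]=[0, 2, 1, 3]
Event 6: SEND 0->2: VV[0][0]++ -> VV[0]=[2, 0, 1, 2], msg_vec=[2, 0, 1, 2]; VV[2]=max(VV[2],msg_vec) then VV[2][2]++ -> VV[2]=[2, 0, 3, 2]
Event 2 stamp: [0, 0, 1, 2]
Event 5 stamp: [0, 2, 0, 0]
[0, 0, 1, 2] <= [0, 2, 0, 0]? False
[0, 2, 0, 0] <= [0, 0, 1, 2]? False
Relation: concurrent

Answer: concurrent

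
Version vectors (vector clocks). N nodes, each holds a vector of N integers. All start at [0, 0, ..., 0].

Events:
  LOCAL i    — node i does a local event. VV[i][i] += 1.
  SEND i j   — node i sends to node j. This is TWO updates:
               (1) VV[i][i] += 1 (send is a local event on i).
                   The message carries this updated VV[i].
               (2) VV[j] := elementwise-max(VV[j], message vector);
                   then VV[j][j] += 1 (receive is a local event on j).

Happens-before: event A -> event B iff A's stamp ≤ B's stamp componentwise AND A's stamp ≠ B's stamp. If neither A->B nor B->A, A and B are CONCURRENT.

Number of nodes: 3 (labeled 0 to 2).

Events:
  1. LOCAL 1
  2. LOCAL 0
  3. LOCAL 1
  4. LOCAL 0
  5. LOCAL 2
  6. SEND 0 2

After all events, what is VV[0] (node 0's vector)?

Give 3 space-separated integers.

Answer: 3 0 0

Derivation:
Initial: VV[0]=[0, 0, 0]
Initial: VV[1]=[0, 0, 0]
Initial: VV[2]=[0, 0, 0]
Event 1: LOCAL 1: VV[1][1]++ -> VV[1]=[0, 1, 0]
Event 2: LOCAL 0: VV[0][0]++ -> VV[0]=[1, 0, 0]
Event 3: LOCAL 1: VV[1][1]++ -> VV[1]=[0, 2, 0]
Event 4: LOCAL 0: VV[0][0]++ -> VV[0]=[2, 0, 0]
Event 5: LOCAL 2: VV[2][2]++ -> VV[2]=[0, 0, 1]
Event 6: SEND 0->2: VV[0][0]++ -> VV[0]=[3, 0, 0], msg_vec=[3, 0, 0]; VV[2]=max(VV[2],msg_vec) then VV[2][2]++ -> VV[2]=[3, 0, 2]
Final vectors: VV[0]=[3, 0, 0]; VV[1]=[0, 2, 0]; VV[2]=[3, 0, 2]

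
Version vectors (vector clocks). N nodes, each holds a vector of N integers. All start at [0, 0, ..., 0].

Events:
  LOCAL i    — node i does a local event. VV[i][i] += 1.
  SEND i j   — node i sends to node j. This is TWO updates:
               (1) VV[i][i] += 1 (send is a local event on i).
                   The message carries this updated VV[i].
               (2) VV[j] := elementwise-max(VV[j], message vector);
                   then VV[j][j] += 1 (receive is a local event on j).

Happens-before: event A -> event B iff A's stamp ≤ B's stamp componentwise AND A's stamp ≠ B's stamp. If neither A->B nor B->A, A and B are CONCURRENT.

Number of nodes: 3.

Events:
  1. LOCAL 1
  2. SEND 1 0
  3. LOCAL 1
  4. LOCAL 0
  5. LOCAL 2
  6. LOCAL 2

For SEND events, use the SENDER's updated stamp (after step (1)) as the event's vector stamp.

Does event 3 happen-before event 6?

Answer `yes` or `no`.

Answer: no

Derivation:
Initial: VV[0]=[0, 0, 0]
Initial: VV[1]=[0, 0, 0]
Initial: VV[2]=[0, 0, 0]
Event 1: LOCAL 1: VV[1][1]++ -> VV[1]=[0, 1, 0]
Event 2: SEND 1->0: VV[1][1]++ -> VV[1]=[0, 2, 0], msg_vec=[0, 2, 0]; VV[0]=max(VV[0],msg_vec) then VV[0][0]++ -> VV[0]=[1, 2, 0]
Event 3: LOCAL 1: VV[1][1]++ -> VV[1]=[0, 3, 0]
Event 4: LOCAL 0: VV[0][0]++ -> VV[0]=[2, 2, 0]
Event 5: LOCAL 2: VV[2][2]++ -> VV[2]=[0, 0, 1]
Event 6: LOCAL 2: VV[2][2]++ -> VV[2]=[0, 0, 2]
Event 3 stamp: [0, 3, 0]
Event 6 stamp: [0, 0, 2]
[0, 3, 0] <= [0, 0, 2]? False. Equal? False. Happens-before: False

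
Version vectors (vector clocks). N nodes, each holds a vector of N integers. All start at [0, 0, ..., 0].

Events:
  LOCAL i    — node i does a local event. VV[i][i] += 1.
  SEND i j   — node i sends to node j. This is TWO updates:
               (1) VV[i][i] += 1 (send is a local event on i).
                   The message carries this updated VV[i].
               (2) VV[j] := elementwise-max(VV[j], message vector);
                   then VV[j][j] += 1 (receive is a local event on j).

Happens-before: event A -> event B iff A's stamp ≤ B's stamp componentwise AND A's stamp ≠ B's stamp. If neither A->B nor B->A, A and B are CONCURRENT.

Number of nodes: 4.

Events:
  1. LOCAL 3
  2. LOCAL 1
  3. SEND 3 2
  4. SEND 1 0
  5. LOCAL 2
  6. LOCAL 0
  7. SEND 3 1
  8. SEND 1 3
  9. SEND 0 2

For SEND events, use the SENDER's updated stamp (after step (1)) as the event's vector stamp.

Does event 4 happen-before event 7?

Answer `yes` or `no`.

Initial: VV[0]=[0, 0, 0, 0]
Initial: VV[1]=[0, 0, 0, 0]
Initial: VV[2]=[0, 0, 0, 0]
Initial: VV[3]=[0, 0, 0, 0]
Event 1: LOCAL 3: VV[3][3]++ -> VV[3]=[0, 0, 0, 1]
Event 2: LOCAL 1: VV[1][1]++ -> VV[1]=[0, 1, 0, 0]
Event 3: SEND 3->2: VV[3][3]++ -> VV[3]=[0, 0, 0, 2], msg_vec=[0, 0, 0, 2]; VV[2]=max(VV[2],msg_vec) then VV[2][2]++ -> VV[2]=[0, 0, 1, 2]
Event 4: SEND 1->0: VV[1][1]++ -> VV[1]=[0, 2, 0, 0], msg_vec=[0, 2, 0, 0]; VV[0]=max(VV[0],msg_vec) then VV[0][0]++ -> VV[0]=[1, 2, 0, 0]
Event 5: LOCAL 2: VV[2][2]++ -> VV[2]=[0, 0, 2, 2]
Event 6: LOCAL 0: VV[0][0]++ -> VV[0]=[2, 2, 0, 0]
Event 7: SEND 3->1: VV[3][3]++ -> VV[3]=[0, 0, 0, 3], msg_vec=[0, 0, 0, 3]; VV[1]=max(VV[1],msg_vec) then VV[1][1]++ -> VV[1]=[0, 3, 0, 3]
Event 8: SEND 1->3: VV[1][1]++ -> VV[1]=[0, 4, 0, 3], msg_vec=[0, 4, 0, 3]; VV[3]=max(VV[3],msg_vec) then VV[3][3]++ -> VV[3]=[0, 4, 0, 4]
Event 9: SEND 0->2: VV[0][0]++ -> VV[0]=[3, 2, 0, 0], msg_vec=[3, 2, 0, 0]; VV[2]=max(VV[2],msg_vec) then VV[2][2]++ -> VV[2]=[3, 2, 3, 2]
Event 4 stamp: [0, 2, 0, 0]
Event 7 stamp: [0, 0, 0, 3]
[0, 2, 0, 0] <= [0, 0, 0, 3]? False. Equal? False. Happens-before: False

Answer: no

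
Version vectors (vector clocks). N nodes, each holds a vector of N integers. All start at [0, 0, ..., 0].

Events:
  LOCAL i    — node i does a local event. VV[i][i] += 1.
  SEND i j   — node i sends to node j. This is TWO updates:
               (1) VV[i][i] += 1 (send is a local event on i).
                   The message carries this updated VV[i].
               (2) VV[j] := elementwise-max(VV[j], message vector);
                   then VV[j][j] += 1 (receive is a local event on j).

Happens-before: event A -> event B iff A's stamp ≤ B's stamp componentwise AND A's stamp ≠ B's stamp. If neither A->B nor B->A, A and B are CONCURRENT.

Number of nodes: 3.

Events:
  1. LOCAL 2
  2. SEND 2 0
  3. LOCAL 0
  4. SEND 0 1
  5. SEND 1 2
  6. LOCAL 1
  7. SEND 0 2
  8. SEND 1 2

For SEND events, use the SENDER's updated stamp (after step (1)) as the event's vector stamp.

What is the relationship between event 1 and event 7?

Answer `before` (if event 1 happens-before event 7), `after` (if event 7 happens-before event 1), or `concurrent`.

Answer: before

Derivation:
Initial: VV[0]=[0, 0, 0]
Initial: VV[1]=[0, 0, 0]
Initial: VV[2]=[0, 0, 0]
Event 1: LOCAL 2: VV[2][2]++ -> VV[2]=[0, 0, 1]
Event 2: SEND 2->0: VV[2][2]++ -> VV[2]=[0, 0, 2], msg_vec=[0, 0, 2]; VV[0]=max(VV[0],msg_vec) then VV[0][0]++ -> VV[0]=[1, 0, 2]
Event 3: LOCAL 0: VV[0][0]++ -> VV[0]=[2, 0, 2]
Event 4: SEND 0->1: VV[0][0]++ -> VV[0]=[3, 0, 2], msg_vec=[3, 0, 2]; VV[1]=max(VV[1],msg_vec) then VV[1][1]++ -> VV[1]=[3, 1, 2]
Event 5: SEND 1->2: VV[1][1]++ -> VV[1]=[3, 2, 2], msg_vec=[3, 2, 2]; VV[2]=max(VV[2],msg_vec) then VV[2][2]++ -> VV[2]=[3, 2, 3]
Event 6: LOCAL 1: VV[1][1]++ -> VV[1]=[3, 3, 2]
Event 7: SEND 0->2: VV[0][0]++ -> VV[0]=[4, 0, 2], msg_vec=[4, 0, 2]; VV[2]=max(VV[2],msg_vec) then VV[2][2]++ -> VV[2]=[4, 2, 4]
Event 8: SEND 1->2: VV[1][1]++ -> VV[1]=[3, 4, 2], msg_vec=[3, 4, 2]; VV[2]=max(VV[2],msg_vec) then VV[2][2]++ -> VV[2]=[4, 4, 5]
Event 1 stamp: [0, 0, 1]
Event 7 stamp: [4, 0, 2]
[0, 0, 1] <= [4, 0, 2]? True
[4, 0, 2] <= [0, 0, 1]? False
Relation: before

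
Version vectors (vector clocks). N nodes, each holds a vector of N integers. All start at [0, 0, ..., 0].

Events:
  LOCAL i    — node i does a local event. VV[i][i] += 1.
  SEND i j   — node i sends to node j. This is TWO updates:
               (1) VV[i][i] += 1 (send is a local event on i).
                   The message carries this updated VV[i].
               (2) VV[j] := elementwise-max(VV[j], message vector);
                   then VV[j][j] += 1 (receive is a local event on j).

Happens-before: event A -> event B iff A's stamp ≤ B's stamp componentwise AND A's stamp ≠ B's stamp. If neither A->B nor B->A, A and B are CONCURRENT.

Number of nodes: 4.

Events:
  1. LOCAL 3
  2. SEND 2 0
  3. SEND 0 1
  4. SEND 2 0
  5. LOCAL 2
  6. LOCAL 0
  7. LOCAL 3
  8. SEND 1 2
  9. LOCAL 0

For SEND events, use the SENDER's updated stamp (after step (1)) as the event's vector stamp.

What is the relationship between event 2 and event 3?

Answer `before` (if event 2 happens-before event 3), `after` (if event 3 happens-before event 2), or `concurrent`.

Answer: before

Derivation:
Initial: VV[0]=[0, 0, 0, 0]
Initial: VV[1]=[0, 0, 0, 0]
Initial: VV[2]=[0, 0, 0, 0]
Initial: VV[3]=[0, 0, 0, 0]
Event 1: LOCAL 3: VV[3][3]++ -> VV[3]=[0, 0, 0, 1]
Event 2: SEND 2->0: VV[2][2]++ -> VV[2]=[0, 0, 1, 0], msg_vec=[0, 0, 1, 0]; VV[0]=max(VV[0],msg_vec) then VV[0][0]++ -> VV[0]=[1, 0, 1, 0]
Event 3: SEND 0->1: VV[0][0]++ -> VV[0]=[2, 0, 1, 0], msg_vec=[2, 0, 1, 0]; VV[1]=max(VV[1],msg_vec) then VV[1][1]++ -> VV[1]=[2, 1, 1, 0]
Event 4: SEND 2->0: VV[2][2]++ -> VV[2]=[0, 0, 2, 0], msg_vec=[0, 0, 2, 0]; VV[0]=max(VV[0],msg_vec) then VV[0][0]++ -> VV[0]=[3, 0, 2, 0]
Event 5: LOCAL 2: VV[2][2]++ -> VV[2]=[0, 0, 3, 0]
Event 6: LOCAL 0: VV[0][0]++ -> VV[0]=[4, 0, 2, 0]
Event 7: LOCAL 3: VV[3][3]++ -> VV[3]=[0, 0, 0, 2]
Event 8: SEND 1->2: VV[1][1]++ -> VV[1]=[2, 2, 1, 0], msg_vec=[2, 2, 1, 0]; VV[2]=max(VV[2],msg_vec) then VV[2][2]++ -> VV[2]=[2, 2, 4, 0]
Event 9: LOCAL 0: VV[0][0]++ -> VV[0]=[5, 0, 2, 0]
Event 2 stamp: [0, 0, 1, 0]
Event 3 stamp: [2, 0, 1, 0]
[0, 0, 1, 0] <= [2, 0, 1, 0]? True
[2, 0, 1, 0] <= [0, 0, 1, 0]? False
Relation: before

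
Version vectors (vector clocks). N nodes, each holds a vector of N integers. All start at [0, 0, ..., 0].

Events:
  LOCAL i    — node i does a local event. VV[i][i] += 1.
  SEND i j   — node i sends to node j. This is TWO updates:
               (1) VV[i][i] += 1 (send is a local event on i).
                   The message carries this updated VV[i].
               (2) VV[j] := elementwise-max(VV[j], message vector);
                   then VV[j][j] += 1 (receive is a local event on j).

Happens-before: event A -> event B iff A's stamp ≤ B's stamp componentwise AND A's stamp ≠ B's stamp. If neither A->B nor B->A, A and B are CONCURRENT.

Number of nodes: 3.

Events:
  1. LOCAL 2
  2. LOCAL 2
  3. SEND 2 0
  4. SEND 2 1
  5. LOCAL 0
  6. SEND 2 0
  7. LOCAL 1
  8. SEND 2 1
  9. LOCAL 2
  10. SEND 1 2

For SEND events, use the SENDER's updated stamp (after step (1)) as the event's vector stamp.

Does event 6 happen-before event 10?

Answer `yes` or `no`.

Initial: VV[0]=[0, 0, 0]
Initial: VV[1]=[0, 0, 0]
Initial: VV[2]=[0, 0, 0]
Event 1: LOCAL 2: VV[2][2]++ -> VV[2]=[0, 0, 1]
Event 2: LOCAL 2: VV[2][2]++ -> VV[2]=[0, 0, 2]
Event 3: SEND 2->0: VV[2][2]++ -> VV[2]=[0, 0, 3], msg_vec=[0, 0, 3]; VV[0]=max(VV[0],msg_vec) then VV[0][0]++ -> VV[0]=[1, 0, 3]
Event 4: SEND 2->1: VV[2][2]++ -> VV[2]=[0, 0, 4], msg_vec=[0, 0, 4]; VV[1]=max(VV[1],msg_vec) then VV[1][1]++ -> VV[1]=[0, 1, 4]
Event 5: LOCAL 0: VV[0][0]++ -> VV[0]=[2, 0, 3]
Event 6: SEND 2->0: VV[2][2]++ -> VV[2]=[0, 0, 5], msg_vec=[0, 0, 5]; VV[0]=max(VV[0],msg_vec) then VV[0][0]++ -> VV[0]=[3, 0, 5]
Event 7: LOCAL 1: VV[1][1]++ -> VV[1]=[0, 2, 4]
Event 8: SEND 2->1: VV[2][2]++ -> VV[2]=[0, 0, 6], msg_vec=[0, 0, 6]; VV[1]=max(VV[1],msg_vec) then VV[1][1]++ -> VV[1]=[0, 3, 6]
Event 9: LOCAL 2: VV[2][2]++ -> VV[2]=[0, 0, 7]
Event 10: SEND 1->2: VV[1][1]++ -> VV[1]=[0, 4, 6], msg_vec=[0, 4, 6]; VV[2]=max(VV[2],msg_vec) then VV[2][2]++ -> VV[2]=[0, 4, 8]
Event 6 stamp: [0, 0, 5]
Event 10 stamp: [0, 4, 6]
[0, 0, 5] <= [0, 4, 6]? True. Equal? False. Happens-before: True

Answer: yes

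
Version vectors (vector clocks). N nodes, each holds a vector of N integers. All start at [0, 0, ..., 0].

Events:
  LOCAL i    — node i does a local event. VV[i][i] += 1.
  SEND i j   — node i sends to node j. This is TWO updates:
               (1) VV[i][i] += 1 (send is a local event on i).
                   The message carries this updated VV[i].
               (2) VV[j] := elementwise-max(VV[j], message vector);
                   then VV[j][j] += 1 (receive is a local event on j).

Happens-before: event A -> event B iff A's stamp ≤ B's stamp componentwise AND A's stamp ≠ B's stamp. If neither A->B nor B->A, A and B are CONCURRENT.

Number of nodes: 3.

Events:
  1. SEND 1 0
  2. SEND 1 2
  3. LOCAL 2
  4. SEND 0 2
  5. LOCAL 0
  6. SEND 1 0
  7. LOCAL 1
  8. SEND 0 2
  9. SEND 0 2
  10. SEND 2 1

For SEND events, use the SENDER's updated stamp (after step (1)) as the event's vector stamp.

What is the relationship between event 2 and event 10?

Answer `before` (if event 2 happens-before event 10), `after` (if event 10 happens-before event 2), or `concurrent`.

Initial: VV[0]=[0, 0, 0]
Initial: VV[1]=[0, 0, 0]
Initial: VV[2]=[0, 0, 0]
Event 1: SEND 1->0: VV[1][1]++ -> VV[1]=[0, 1, 0], msg_vec=[0, 1, 0]; VV[0]=max(VV[0],msg_vec) then VV[0][0]++ -> VV[0]=[1, 1, 0]
Event 2: SEND 1->2: VV[1][1]++ -> VV[1]=[0, 2, 0], msg_vec=[0, 2, 0]; VV[2]=max(VV[2],msg_vec) then VV[2][2]++ -> VV[2]=[0, 2, 1]
Event 3: LOCAL 2: VV[2][2]++ -> VV[2]=[0, 2, 2]
Event 4: SEND 0->2: VV[0][0]++ -> VV[0]=[2, 1, 0], msg_vec=[2, 1, 0]; VV[2]=max(VV[2],msg_vec) then VV[2][2]++ -> VV[2]=[2, 2, 3]
Event 5: LOCAL 0: VV[0][0]++ -> VV[0]=[3, 1, 0]
Event 6: SEND 1->0: VV[1][1]++ -> VV[1]=[0, 3, 0], msg_vec=[0, 3, 0]; VV[0]=max(VV[0],msg_vec) then VV[0][0]++ -> VV[0]=[4, 3, 0]
Event 7: LOCAL 1: VV[1][1]++ -> VV[1]=[0, 4, 0]
Event 8: SEND 0->2: VV[0][0]++ -> VV[0]=[5, 3, 0], msg_vec=[5, 3, 0]; VV[2]=max(VV[2],msg_vec) then VV[2][2]++ -> VV[2]=[5, 3, 4]
Event 9: SEND 0->2: VV[0][0]++ -> VV[0]=[6, 3, 0], msg_vec=[6, 3, 0]; VV[2]=max(VV[2],msg_vec) then VV[2][2]++ -> VV[2]=[6, 3, 5]
Event 10: SEND 2->1: VV[2][2]++ -> VV[2]=[6, 3, 6], msg_vec=[6, 3, 6]; VV[1]=max(VV[1],msg_vec) then VV[1][1]++ -> VV[1]=[6, 5, 6]
Event 2 stamp: [0, 2, 0]
Event 10 stamp: [6, 3, 6]
[0, 2, 0] <= [6, 3, 6]? True
[6, 3, 6] <= [0, 2, 0]? False
Relation: before

Answer: before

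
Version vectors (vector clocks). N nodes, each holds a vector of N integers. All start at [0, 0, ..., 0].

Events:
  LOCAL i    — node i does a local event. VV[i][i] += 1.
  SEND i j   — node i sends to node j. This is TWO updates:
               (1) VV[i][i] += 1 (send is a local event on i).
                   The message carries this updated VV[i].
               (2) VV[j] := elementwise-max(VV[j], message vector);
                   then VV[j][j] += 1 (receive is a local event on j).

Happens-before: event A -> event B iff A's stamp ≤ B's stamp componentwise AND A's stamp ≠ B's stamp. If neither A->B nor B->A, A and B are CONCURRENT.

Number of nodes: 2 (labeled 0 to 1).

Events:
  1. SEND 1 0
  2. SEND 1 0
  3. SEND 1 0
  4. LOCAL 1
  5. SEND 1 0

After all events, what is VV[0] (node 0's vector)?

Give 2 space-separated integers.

Answer: 4 5

Derivation:
Initial: VV[0]=[0, 0]
Initial: VV[1]=[0, 0]
Event 1: SEND 1->0: VV[1][1]++ -> VV[1]=[0, 1], msg_vec=[0, 1]; VV[0]=max(VV[0],msg_vec) then VV[0][0]++ -> VV[0]=[1, 1]
Event 2: SEND 1->0: VV[1][1]++ -> VV[1]=[0, 2], msg_vec=[0, 2]; VV[0]=max(VV[0],msg_vec) then VV[0][0]++ -> VV[0]=[2, 2]
Event 3: SEND 1->0: VV[1][1]++ -> VV[1]=[0, 3], msg_vec=[0, 3]; VV[0]=max(VV[0],msg_vec) then VV[0][0]++ -> VV[0]=[3, 3]
Event 4: LOCAL 1: VV[1][1]++ -> VV[1]=[0, 4]
Event 5: SEND 1->0: VV[1][1]++ -> VV[1]=[0, 5], msg_vec=[0, 5]; VV[0]=max(VV[0],msg_vec) then VV[0][0]++ -> VV[0]=[4, 5]
Final vectors: VV[0]=[4, 5]; VV[1]=[0, 5]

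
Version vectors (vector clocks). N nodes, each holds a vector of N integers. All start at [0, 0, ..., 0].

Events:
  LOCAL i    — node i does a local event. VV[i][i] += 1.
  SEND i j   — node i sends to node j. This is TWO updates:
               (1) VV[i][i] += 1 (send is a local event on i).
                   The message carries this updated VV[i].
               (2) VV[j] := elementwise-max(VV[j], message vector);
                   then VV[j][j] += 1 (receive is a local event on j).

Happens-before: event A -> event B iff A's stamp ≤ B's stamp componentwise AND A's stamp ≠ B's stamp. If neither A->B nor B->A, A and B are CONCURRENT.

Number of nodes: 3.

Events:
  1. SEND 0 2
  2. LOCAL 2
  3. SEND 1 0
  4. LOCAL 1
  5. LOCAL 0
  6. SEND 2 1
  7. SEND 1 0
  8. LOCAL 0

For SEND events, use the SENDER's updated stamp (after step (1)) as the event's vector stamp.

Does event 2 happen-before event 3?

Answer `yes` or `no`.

Initial: VV[0]=[0, 0, 0]
Initial: VV[1]=[0, 0, 0]
Initial: VV[2]=[0, 0, 0]
Event 1: SEND 0->2: VV[0][0]++ -> VV[0]=[1, 0, 0], msg_vec=[1, 0, 0]; VV[2]=max(VV[2],msg_vec) then VV[2][2]++ -> VV[2]=[1, 0, 1]
Event 2: LOCAL 2: VV[2][2]++ -> VV[2]=[1, 0, 2]
Event 3: SEND 1->0: VV[1][1]++ -> VV[1]=[0, 1, 0], msg_vec=[0, 1, 0]; VV[0]=max(VV[0],msg_vec) then VV[0][0]++ -> VV[0]=[2, 1, 0]
Event 4: LOCAL 1: VV[1][1]++ -> VV[1]=[0, 2, 0]
Event 5: LOCAL 0: VV[0][0]++ -> VV[0]=[3, 1, 0]
Event 6: SEND 2->1: VV[2][2]++ -> VV[2]=[1, 0, 3], msg_vec=[1, 0, 3]; VV[1]=max(VV[1],msg_vec) then VV[1][1]++ -> VV[1]=[1, 3, 3]
Event 7: SEND 1->0: VV[1][1]++ -> VV[1]=[1, 4, 3], msg_vec=[1, 4, 3]; VV[0]=max(VV[0],msg_vec) then VV[0][0]++ -> VV[0]=[4, 4, 3]
Event 8: LOCAL 0: VV[0][0]++ -> VV[0]=[5, 4, 3]
Event 2 stamp: [1, 0, 2]
Event 3 stamp: [0, 1, 0]
[1, 0, 2] <= [0, 1, 0]? False. Equal? False. Happens-before: False

Answer: no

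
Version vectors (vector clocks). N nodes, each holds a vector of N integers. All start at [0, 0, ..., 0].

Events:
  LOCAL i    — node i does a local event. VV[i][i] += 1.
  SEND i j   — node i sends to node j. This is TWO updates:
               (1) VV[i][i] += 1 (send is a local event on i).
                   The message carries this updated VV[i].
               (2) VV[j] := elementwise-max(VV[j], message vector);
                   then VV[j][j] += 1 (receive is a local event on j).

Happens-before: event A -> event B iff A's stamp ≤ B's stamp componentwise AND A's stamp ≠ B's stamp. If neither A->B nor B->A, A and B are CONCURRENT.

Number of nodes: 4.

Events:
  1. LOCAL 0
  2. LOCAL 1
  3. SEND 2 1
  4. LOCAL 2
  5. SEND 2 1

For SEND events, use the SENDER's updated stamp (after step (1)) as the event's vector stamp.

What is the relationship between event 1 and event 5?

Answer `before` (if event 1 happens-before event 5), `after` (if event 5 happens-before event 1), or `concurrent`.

Answer: concurrent

Derivation:
Initial: VV[0]=[0, 0, 0, 0]
Initial: VV[1]=[0, 0, 0, 0]
Initial: VV[2]=[0, 0, 0, 0]
Initial: VV[3]=[0, 0, 0, 0]
Event 1: LOCAL 0: VV[0][0]++ -> VV[0]=[1, 0, 0, 0]
Event 2: LOCAL 1: VV[1][1]++ -> VV[1]=[0, 1, 0, 0]
Event 3: SEND 2->1: VV[2][2]++ -> VV[2]=[0, 0, 1, 0], msg_vec=[0, 0, 1, 0]; VV[1]=max(VV[1],msg_vec) then VV[1][1]++ -> VV[1]=[0, 2, 1, 0]
Event 4: LOCAL 2: VV[2][2]++ -> VV[2]=[0, 0, 2, 0]
Event 5: SEND 2->1: VV[2][2]++ -> VV[2]=[0, 0, 3, 0], msg_vec=[0, 0, 3, 0]; VV[1]=max(VV[1],msg_vec) then VV[1][1]++ -> VV[1]=[0, 3, 3, 0]
Event 1 stamp: [1, 0, 0, 0]
Event 5 stamp: [0, 0, 3, 0]
[1, 0, 0, 0] <= [0, 0, 3, 0]? False
[0, 0, 3, 0] <= [1, 0, 0, 0]? False
Relation: concurrent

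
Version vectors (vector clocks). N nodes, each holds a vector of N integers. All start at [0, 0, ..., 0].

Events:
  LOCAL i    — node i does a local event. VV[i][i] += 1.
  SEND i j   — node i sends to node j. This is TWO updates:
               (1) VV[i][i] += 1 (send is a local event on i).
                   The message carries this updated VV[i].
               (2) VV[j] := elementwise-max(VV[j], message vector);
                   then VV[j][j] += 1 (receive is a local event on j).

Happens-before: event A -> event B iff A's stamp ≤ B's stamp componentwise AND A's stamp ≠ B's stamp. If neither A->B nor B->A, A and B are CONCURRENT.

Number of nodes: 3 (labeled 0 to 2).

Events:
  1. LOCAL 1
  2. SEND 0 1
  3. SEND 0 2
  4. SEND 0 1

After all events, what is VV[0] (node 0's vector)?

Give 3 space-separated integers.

Initial: VV[0]=[0, 0, 0]
Initial: VV[1]=[0, 0, 0]
Initial: VV[2]=[0, 0, 0]
Event 1: LOCAL 1: VV[1][1]++ -> VV[1]=[0, 1, 0]
Event 2: SEND 0->1: VV[0][0]++ -> VV[0]=[1, 0, 0], msg_vec=[1, 0, 0]; VV[1]=max(VV[1],msg_vec) then VV[1][1]++ -> VV[1]=[1, 2, 0]
Event 3: SEND 0->2: VV[0][0]++ -> VV[0]=[2, 0, 0], msg_vec=[2, 0, 0]; VV[2]=max(VV[2],msg_vec) then VV[2][2]++ -> VV[2]=[2, 0, 1]
Event 4: SEND 0->1: VV[0][0]++ -> VV[0]=[3, 0, 0], msg_vec=[3, 0, 0]; VV[1]=max(VV[1],msg_vec) then VV[1][1]++ -> VV[1]=[3, 3, 0]
Final vectors: VV[0]=[3, 0, 0]; VV[1]=[3, 3, 0]; VV[2]=[2, 0, 1]

Answer: 3 0 0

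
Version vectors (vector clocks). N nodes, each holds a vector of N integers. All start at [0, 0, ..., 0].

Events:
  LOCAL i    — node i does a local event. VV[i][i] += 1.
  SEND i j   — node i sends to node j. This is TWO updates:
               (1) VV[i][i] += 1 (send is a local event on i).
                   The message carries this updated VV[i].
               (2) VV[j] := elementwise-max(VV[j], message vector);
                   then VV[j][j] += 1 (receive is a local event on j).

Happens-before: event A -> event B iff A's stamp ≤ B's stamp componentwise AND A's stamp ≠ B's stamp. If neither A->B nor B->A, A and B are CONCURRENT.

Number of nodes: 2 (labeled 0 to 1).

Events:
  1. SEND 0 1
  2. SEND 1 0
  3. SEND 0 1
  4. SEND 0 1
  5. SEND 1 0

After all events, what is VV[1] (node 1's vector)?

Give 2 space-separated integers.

Initial: VV[0]=[0, 0]
Initial: VV[1]=[0, 0]
Event 1: SEND 0->1: VV[0][0]++ -> VV[0]=[1, 0], msg_vec=[1, 0]; VV[1]=max(VV[1],msg_vec) then VV[1][1]++ -> VV[1]=[1, 1]
Event 2: SEND 1->0: VV[1][1]++ -> VV[1]=[1, 2], msg_vec=[1, 2]; VV[0]=max(VV[0],msg_vec) then VV[0][0]++ -> VV[0]=[2, 2]
Event 3: SEND 0->1: VV[0][0]++ -> VV[0]=[3, 2], msg_vec=[3, 2]; VV[1]=max(VV[1],msg_vec) then VV[1][1]++ -> VV[1]=[3, 3]
Event 4: SEND 0->1: VV[0][0]++ -> VV[0]=[4, 2], msg_vec=[4, 2]; VV[1]=max(VV[1],msg_vec) then VV[1][1]++ -> VV[1]=[4, 4]
Event 5: SEND 1->0: VV[1][1]++ -> VV[1]=[4, 5], msg_vec=[4, 5]; VV[0]=max(VV[0],msg_vec) then VV[0][0]++ -> VV[0]=[5, 5]
Final vectors: VV[0]=[5, 5]; VV[1]=[4, 5]

Answer: 4 5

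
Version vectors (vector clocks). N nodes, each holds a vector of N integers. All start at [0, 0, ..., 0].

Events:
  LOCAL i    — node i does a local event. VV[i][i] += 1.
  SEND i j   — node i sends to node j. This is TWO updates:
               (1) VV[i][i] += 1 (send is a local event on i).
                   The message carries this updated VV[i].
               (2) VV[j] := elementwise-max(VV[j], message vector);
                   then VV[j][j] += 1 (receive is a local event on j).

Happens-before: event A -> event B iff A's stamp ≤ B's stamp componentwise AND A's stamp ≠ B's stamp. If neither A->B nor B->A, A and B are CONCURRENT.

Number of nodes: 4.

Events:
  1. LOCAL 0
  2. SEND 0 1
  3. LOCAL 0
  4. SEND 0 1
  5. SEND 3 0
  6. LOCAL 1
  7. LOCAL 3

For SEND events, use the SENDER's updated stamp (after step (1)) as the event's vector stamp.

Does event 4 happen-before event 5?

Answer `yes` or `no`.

Initial: VV[0]=[0, 0, 0, 0]
Initial: VV[1]=[0, 0, 0, 0]
Initial: VV[2]=[0, 0, 0, 0]
Initial: VV[3]=[0, 0, 0, 0]
Event 1: LOCAL 0: VV[0][0]++ -> VV[0]=[1, 0, 0, 0]
Event 2: SEND 0->1: VV[0][0]++ -> VV[0]=[2, 0, 0, 0], msg_vec=[2, 0, 0, 0]; VV[1]=max(VV[1],msg_vec) then VV[1][1]++ -> VV[1]=[2, 1, 0, 0]
Event 3: LOCAL 0: VV[0][0]++ -> VV[0]=[3, 0, 0, 0]
Event 4: SEND 0->1: VV[0][0]++ -> VV[0]=[4, 0, 0, 0], msg_vec=[4, 0, 0, 0]; VV[1]=max(VV[1],msg_vec) then VV[1][1]++ -> VV[1]=[4, 2, 0, 0]
Event 5: SEND 3->0: VV[3][3]++ -> VV[3]=[0, 0, 0, 1], msg_vec=[0, 0, 0, 1]; VV[0]=max(VV[0],msg_vec) then VV[0][0]++ -> VV[0]=[5, 0, 0, 1]
Event 6: LOCAL 1: VV[1][1]++ -> VV[1]=[4, 3, 0, 0]
Event 7: LOCAL 3: VV[3][3]++ -> VV[3]=[0, 0, 0, 2]
Event 4 stamp: [4, 0, 0, 0]
Event 5 stamp: [0, 0, 0, 1]
[4, 0, 0, 0] <= [0, 0, 0, 1]? False. Equal? False. Happens-before: False

Answer: no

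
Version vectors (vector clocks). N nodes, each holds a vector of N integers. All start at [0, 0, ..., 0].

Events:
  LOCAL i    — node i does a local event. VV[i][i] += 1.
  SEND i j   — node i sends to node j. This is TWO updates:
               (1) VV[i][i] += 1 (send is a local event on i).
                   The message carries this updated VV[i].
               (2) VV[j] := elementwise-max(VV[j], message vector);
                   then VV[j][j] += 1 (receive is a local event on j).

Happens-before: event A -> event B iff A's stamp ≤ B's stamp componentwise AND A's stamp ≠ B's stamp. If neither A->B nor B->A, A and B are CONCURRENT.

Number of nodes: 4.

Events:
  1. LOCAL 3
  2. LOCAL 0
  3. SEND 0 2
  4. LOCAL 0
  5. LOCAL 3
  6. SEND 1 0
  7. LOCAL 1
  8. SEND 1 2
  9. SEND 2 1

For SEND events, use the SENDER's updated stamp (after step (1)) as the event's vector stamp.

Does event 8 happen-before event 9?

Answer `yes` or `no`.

Answer: yes

Derivation:
Initial: VV[0]=[0, 0, 0, 0]
Initial: VV[1]=[0, 0, 0, 0]
Initial: VV[2]=[0, 0, 0, 0]
Initial: VV[3]=[0, 0, 0, 0]
Event 1: LOCAL 3: VV[3][3]++ -> VV[3]=[0, 0, 0, 1]
Event 2: LOCAL 0: VV[0][0]++ -> VV[0]=[1, 0, 0, 0]
Event 3: SEND 0->2: VV[0][0]++ -> VV[0]=[2, 0, 0, 0], msg_vec=[2, 0, 0, 0]; VV[2]=max(VV[2],msg_vec) then VV[2][2]++ -> VV[2]=[2, 0, 1, 0]
Event 4: LOCAL 0: VV[0][0]++ -> VV[0]=[3, 0, 0, 0]
Event 5: LOCAL 3: VV[3][3]++ -> VV[3]=[0, 0, 0, 2]
Event 6: SEND 1->0: VV[1][1]++ -> VV[1]=[0, 1, 0, 0], msg_vec=[0, 1, 0, 0]; VV[0]=max(VV[0],msg_vec) then VV[0][0]++ -> VV[0]=[4, 1, 0, 0]
Event 7: LOCAL 1: VV[1][1]++ -> VV[1]=[0, 2, 0, 0]
Event 8: SEND 1->2: VV[1][1]++ -> VV[1]=[0, 3, 0, 0], msg_vec=[0, 3, 0, 0]; VV[2]=max(VV[2],msg_vec) then VV[2][2]++ -> VV[2]=[2, 3, 2, 0]
Event 9: SEND 2->1: VV[2][2]++ -> VV[2]=[2, 3, 3, 0], msg_vec=[2, 3, 3, 0]; VV[1]=max(VV[1],msg_vec) then VV[1][1]++ -> VV[1]=[2, 4, 3, 0]
Event 8 stamp: [0, 3, 0, 0]
Event 9 stamp: [2, 3, 3, 0]
[0, 3, 0, 0] <= [2, 3, 3, 0]? True. Equal? False. Happens-before: True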